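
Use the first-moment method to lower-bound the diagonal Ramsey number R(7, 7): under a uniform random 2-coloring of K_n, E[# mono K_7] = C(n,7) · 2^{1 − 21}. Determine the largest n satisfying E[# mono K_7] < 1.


We need C(n, 7) · 2^{1 − 21} < 1, i.e. C(n, 7) < 2^{21 − 1} = 1048576.
Check values of n near the boundary:
  n = 25: C(25, 7) = 480700; 480700 < 1048576? YES
  n = 26: C(26, 7) = 657800; 657800 < 1048576? YES
  n = 27: C(27, 7) = 888030; 888030 < 1048576? YES
  n = 28: C(28, 7) = 1184040; 1184040 < 1048576? NO
The largest n with C(n, 7) < 1048576 is n = 27 (where E[X] = 444015/524288 ≈ 0.84689). Hence R(7, 7) > 27, i.e. R(7, 7) ≥ 28.

Largest n = 27; hence R(7, 7) > 27.


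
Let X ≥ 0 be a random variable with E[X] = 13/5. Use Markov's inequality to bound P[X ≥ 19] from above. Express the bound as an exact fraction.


μ = E[X] = 13/5, a = 19.
Markov: P[X ≥ 19] ≤ μ/a = (13/5)/19 = 13/95.
Numerically: ≈ 0.136842.
(Since a = 19 > μ = 2.600000, the bound 13/95 is < 1 and informative.)

P[X ≥ 19] ≤ 13/95 ≈ 0.136842.


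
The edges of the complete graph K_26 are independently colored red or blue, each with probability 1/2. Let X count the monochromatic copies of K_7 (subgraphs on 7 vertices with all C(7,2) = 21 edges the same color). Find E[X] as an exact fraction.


Let X = Σ_S X_S over the C(26, 7) = 657800 subsets S of size 7, where X_S = 1 if the K_7 on S is monochromatic.
For a fixed S, the K_7 on S has C(7, 2) = 21 edges. P[all 21 edges red] = (1/2)^21, and likewise for blue, so P[monochromatic] = 2·(1/2)^21 = 2^{1 − 21} = 1/1048576.
Summing: E[X] = C(26, 7) · 2^{1 − 21} = 657800 · 1/1048576 = 82225/131072.
Numerically: E[X] ≈ 0.627.

E[X] = C(26,7)·2^(1−C(7,2)) = 82225/131072 ≈ 0.627.


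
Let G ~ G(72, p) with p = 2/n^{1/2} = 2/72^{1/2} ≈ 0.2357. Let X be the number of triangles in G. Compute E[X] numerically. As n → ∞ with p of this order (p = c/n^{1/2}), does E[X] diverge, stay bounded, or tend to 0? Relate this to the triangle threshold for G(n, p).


Number of potential triangles: C(72, 3) = 59640.
Each occurs with probability p³ ≈ (0.2357)³ ≈ 1.309457e-02.
By linearity: E[X] = C(72, 3)·p³ ≈ 59640 · 1.309457e-02 ≈ 780.9602.
Since α = 1/2 < 1, p = c/n^{1/2} ≫ 1/n is above the triangle threshold p ~ 1/n. Asymptotically E[X] ~ (c³/6)·n^{3(1−α)} = (2³/6)·n^{1.5} → ∞; triangles are abundant w.h.p.

E[X] ≈ 780.9602; in regime p = Θ(1/n^{1/2}) E[X] diverges (above the triangle threshold p ~ 1/n).


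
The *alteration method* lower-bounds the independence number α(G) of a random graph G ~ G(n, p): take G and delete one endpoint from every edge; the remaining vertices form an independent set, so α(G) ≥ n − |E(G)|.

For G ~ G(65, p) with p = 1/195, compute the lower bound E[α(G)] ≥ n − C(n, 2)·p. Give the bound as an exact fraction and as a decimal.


E[|E(G)|] = C(65, 2)·p = 2080 · (1/195) = 32/3.
E[α(G)] ≥ n − E[|E(G)|] = 65 − 32/3 = 163/3.
Numerically: ≈ 54.33333.
(This is only a lower bound; the true E[α(G)] may be larger.)

E[α(G)] ≥ 163/3 ≈ 54.33333.


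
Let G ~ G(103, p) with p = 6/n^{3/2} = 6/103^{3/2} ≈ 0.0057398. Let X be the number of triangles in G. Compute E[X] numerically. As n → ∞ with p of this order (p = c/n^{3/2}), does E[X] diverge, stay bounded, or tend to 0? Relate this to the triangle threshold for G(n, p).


Number of potential triangles: C(103, 3) = 176851.
Each occurs with probability p³ ≈ (0.0057398)³ ≈ 1.8909770e-07.
By linearity: E[X] = C(103, 3)·p³ ≈ 176851 · 1.8909770e-07 ≈ 0.03344.
Since α = 3/2 > 1, p = c/n^{3/2} = o(1/n) is below the triangle threshold p ~ 1/n. Asymptotically E[X] ~ (c³/6)·n^{3(1−α)} = (6³/6)·n^{-1.5} → 0, so by Markov's inequality G has no triangles w.h.p.

E[X] ≈ 0.03344; in regime p = Θ(1/n^{3/2}) E[X] tends to 0 (below the triangle threshold p ~ 1/n).


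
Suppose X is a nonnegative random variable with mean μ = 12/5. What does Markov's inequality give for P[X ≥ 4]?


μ = E[X] = 12/5, a = 4.
Markov: P[X ≥ 4] ≤ μ/a = (12/5)/4 = 3/5.
Numerically: ≈ 0.600.
(Since a = 4 > μ = 2.400, the bound 3/5 is < 1 and informative.)

P[X ≥ 4] ≤ 3/5 ≈ 0.600.


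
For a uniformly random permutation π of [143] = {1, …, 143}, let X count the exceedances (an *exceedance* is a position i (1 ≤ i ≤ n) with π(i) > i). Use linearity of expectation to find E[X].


Write X = Σ_{i=1}^{143} X_i, where X_i = 1_{π(i) > i}.
For each fixed i, π(i) is uniform over {1, …, 143} (marginal of a uniform permutation), so P[π(i) > i] = (n − i)/n. Summing: Σ_{i=1}^{143} (n − i)/n = (0 + 1 + … + 142)/143 = 143(143 − 1)/(2·143) = (143 − 1)/2.
Hence E[X] = Σ_{i=1}^{143} (143 − i)/143 = 71 ≈ 71.000000.

E[X] = 71 = 71.000000.


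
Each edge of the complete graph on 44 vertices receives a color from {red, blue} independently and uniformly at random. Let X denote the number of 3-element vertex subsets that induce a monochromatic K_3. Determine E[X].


Let X = Σ_S X_S over the C(44, 3) = 13244 subsets S of size 3, where X_S = 1 if the K_3 on S is monochromatic.
For a fixed S, the K_3 on S has C(3, 2) = 3 edges. P[all 3 edges red] = (1/2)^3, and likewise for blue, so P[monochromatic] = 2·(1/2)^3 = 2^{1 − 3} = 1/4.
By linearity: E[X] = C(44, 3) · 2^{1 − 3} = 13244 · 1/4 = 3311.
Numerically: E[X] ≈ 3311.0000.

E[X] = C(44,3)·2^(1−C(3,2)) = 3311 ≈ 3311.0000.


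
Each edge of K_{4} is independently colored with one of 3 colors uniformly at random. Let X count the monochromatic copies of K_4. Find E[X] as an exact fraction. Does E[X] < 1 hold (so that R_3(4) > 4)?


E[X] = C(4, 4) · 3^{1 − 6} = 1 · 3^{−5} = 1/243.
As a reduced fraction: E[X] = 1/243 ≈ 0.004115.
Is E[X] < 1? YES.
Since E[X] < 1, there exists a 3-coloring of K_{4} with no monochromatic K_4; hence R_3(4) > 4.

E[X] = 1/243 ≈ 0.004115; E[X] < 1, so R_3(4) > 4.


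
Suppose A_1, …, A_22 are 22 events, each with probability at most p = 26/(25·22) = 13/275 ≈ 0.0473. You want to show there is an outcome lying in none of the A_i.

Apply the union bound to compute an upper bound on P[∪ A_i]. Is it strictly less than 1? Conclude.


Union bound: P[∪_{i=1}^{22} A_i] ≤ Σ_i P[A_i] ≤ 22·p = 22·(13/275) = 26/25.
Numerically: 26/25 ≈ 1.0400.
Is 26/25 < 1? NO.
Since the bound 26/25 is ≥ 1, the union bound is uninformative here; it does NOT by itself certify existence.

22·p = 26/25 ≈ 1.0400; existence NOT certified by the union bound.


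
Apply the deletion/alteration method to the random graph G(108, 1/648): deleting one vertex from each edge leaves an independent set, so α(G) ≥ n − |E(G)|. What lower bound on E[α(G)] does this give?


E[|E(G)|] = C(108, 2)·p = 5778 · (1/648) = 107/12.
E[α(G)] ≥ n − E[|E(G)|] = 108 − 107/12 = 1189/12.
Numerically: ≈ 99.08333.
(This is only a lower bound; the true E[α(G)] may be larger.)

E[α(G)] ≥ 1189/12 ≈ 99.08333.


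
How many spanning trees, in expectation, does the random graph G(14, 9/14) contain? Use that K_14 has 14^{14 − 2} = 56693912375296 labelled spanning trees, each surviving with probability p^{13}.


K_14 has 14^{14 − 2} = 56693912375296 labelled spanning trees.
For each such spanning tree H, let X_H = 1 if all 13 edges of H are present in G. Then P[X_H = 1] = p^{13} = (9/14)^{13} = 2541865828329/793714773254144.
Summing the indicators: E[X] = Σ_H E[X_H] = 56693912375296 · p^{13} = 56693912375296 · 2541865828329/793714773254144 = 2541865828329/14.
Numerically: E[X] ≈ 1.816e+11.

E[X] = 56693912375296 · (9/14)^{13} = 2541865828329/14 ≈ 1.816e+11.


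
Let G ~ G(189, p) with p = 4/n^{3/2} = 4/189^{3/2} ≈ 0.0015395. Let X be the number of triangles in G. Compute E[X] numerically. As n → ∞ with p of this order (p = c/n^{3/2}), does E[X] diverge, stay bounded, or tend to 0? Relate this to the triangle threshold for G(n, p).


Number of potential triangles: C(189, 3) = 1107414.
Each occurs with probability p³ ≈ (0.0015395)³ ≈ 3.6483950e-09.
By linearity: E[X] = C(189, 3)·p³ ≈ 1107414 · 3.6483950e-09 ≈ 0.00404.
Since α = 3/2 > 1, p = c/n^{3/2} = o(1/n) is below the triangle threshold p ~ 1/n. Asymptotically E[X] ~ (c³/6)·n^{3(1−α)} = (4³/6)·n^{-1.5} → 0, so by Markov's inequality G has no triangles w.h.p.

E[X] ≈ 0.00404; in regime p = Θ(1/n^{3/2}) E[X] tends to 0 (below the triangle threshold p ~ 1/n).


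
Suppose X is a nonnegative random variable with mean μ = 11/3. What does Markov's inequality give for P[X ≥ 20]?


μ = E[X] = 11/3, a = 20.
Markov: P[X ≥ 20] ≤ μ/a = (11/3)/20 = 11/60.
Numerically: ≈ 0.183333.
(Since a = 20 > μ = 3.666667, the bound 11/60 is < 1 and informative.)

P[X ≥ 20] ≤ 11/60 ≈ 0.183333.


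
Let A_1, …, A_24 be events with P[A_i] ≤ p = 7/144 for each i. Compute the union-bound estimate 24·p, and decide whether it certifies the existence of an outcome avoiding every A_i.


Union bound: P[∪_{i=1}^{24} A_i] ≤ Σ_i P[A_i] ≤ 24·p = 24·(7/144) = 7/6.
Numerically: 7/6 ≈ 1.16667.
Is 7/6 < 1? NO.
Since the bound 7/6 is ≥ 1, the union bound is uninformative here; it does NOT by itself certify existence.

24·p = 7/6 ≈ 1.16667; existence NOT certified by the union bound.


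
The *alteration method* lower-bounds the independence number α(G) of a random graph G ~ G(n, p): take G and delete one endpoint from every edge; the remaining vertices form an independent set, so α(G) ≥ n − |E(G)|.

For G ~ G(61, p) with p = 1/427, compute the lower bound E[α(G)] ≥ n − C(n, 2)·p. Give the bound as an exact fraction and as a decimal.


E[|E(G)|] = C(61, 2)·p = 1830 · (1/427) = 30/7.
E[α(G)] ≥ n − E[|E(G)|] = 61 − 30/7 = 397/7.
Numerically: ≈ 56.714.
(This is only a lower bound; the true E[α(G)] may be larger.)

E[α(G)] ≥ 397/7 ≈ 56.714.


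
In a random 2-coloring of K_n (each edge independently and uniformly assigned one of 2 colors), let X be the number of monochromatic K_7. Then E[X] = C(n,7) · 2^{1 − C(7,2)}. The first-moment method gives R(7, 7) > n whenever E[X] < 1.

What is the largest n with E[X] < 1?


We need C(n, 7) · 2^{1 − 21} < 1, i.e. C(n, 7) < 2^{21 − 1} = 1048576.
Check values of n near the boundary:
  n = 21: C(21, 7) = 116280; 116280 < 1048576? YES
  n = 22: C(22, 7) = 170544; 170544 < 1048576? YES
  n = 23: C(23, 7) = 245157; 245157 < 1048576? YES
  n = 24: C(24, 7) = 346104; 346104 < 1048576? YES
  n = 25: C(25, 7) = 480700; 480700 < 1048576? YES
  n = 26: C(26, 7) = 657800; 657800 < 1048576? YES
  n = 27: C(27, 7) = 888030; 888030 < 1048576? YES
  n = 28: C(28, 7) = 1184040; 1184040 < 1048576? NO
  n = 29: C(29, 7) = 1560780; 1560780 < 1048576? NO
  n = 30: C(30, 7) = 2035800; 2035800 < 1048576? NO
The largest n with C(n, 7) < 1048576 is n = 27 (where E[X] = 444015/524288 ≈ 0.8468914). Hence R(7, 7) > 27, i.e. R(7, 7) ≥ 28.

Largest n = 27; hence R(7, 7) > 27.


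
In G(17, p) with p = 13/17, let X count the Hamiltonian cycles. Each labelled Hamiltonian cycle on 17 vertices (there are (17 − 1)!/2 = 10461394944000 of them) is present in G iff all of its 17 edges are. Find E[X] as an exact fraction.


K_17 has (17 − 1)!/2 = 10461394944000 labelled Hamiltonian cycles.
For each such Hamiltonian cycle H, let X_H = 1 if all 17 edges of H are present in G. Then P[X_H = 1] = p^{17} = (13/17)^{17} = 8650415919381337933/827240261886336764177.
By linearity: E[X] = Σ_H E[X_H] = 10461394944000 · p^{17} = 10461394944000 · 8650415919381337933/827240261886336764177 = 90495417362513040260241610752000/827240261886336764177.
Numerically: E[X] ≈ 1.09e+11.

E[X] = 10461394944000 · (13/17)^{17} = 90495417362513040260241610752000/827240261886336764177 ≈ 1.09e+11.


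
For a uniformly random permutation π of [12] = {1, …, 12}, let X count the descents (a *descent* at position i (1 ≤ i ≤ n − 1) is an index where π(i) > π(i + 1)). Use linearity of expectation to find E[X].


Write X = Σ X_I over i = 1, …, 11, with X_I the indicator of one descent.
There are 11 indicators.
For each fixed i, the pair (π(i), π(i+1)) is a uniformly random ordered pair of distinct values from {1, …, 12}; by symmetry P[π(i) > π(i+1)] = 1/2.
By linearity: E[X] = 11 · (1/2) = (12 − 1) · (1/2) = 11/2 ≈ 5.500.

E[X] = 11/2 = 5.500.


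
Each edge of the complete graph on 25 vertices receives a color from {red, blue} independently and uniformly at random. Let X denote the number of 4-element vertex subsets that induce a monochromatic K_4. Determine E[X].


Let X = Σ_S X_S over the C(25, 4) = 12650 subsets S of size 4, where X_S = 1 if the K_4 on S is monochromatic.
For a fixed S, the K_4 on S has C(4, 2) = 6 edges. P[all 6 edges red] = (1/2)^6, and likewise for blue, so P[monochromatic] = 2·(1/2)^6 = 2^{1 − 6} = 1/32.
Summing: E[X] = C(25, 4) · 2^{1 − 6} = 12650 · 1/32 = 6325/16.
Numerically: E[X] ≈ 395.312.

E[X] = C(25,4)·2^(1−C(4,2)) = 6325/16 ≈ 395.312.


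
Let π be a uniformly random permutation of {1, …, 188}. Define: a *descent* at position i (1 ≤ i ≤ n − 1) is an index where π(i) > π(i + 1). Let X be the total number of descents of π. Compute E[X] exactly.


Write X = Σ X_I over i = 1, …, 187, with X_I the indicator of one descent.
There are 187 indicators.
For each fixed i, the pair (π(i), π(i+1)) is a uniformly random ordered pair of distinct values from {1, …, 188}; by symmetry P[π(i) > π(i+1)] = 1/2.
By linearity: E[X] = 187 · (1/2) = (188 − 1) · (1/2) = 187/2 ≈ 93.500000.

E[X] = 187/2 = 93.500000.


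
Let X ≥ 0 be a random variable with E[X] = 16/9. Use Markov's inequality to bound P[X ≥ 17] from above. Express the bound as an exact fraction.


μ = E[X] = 16/9, a = 17.
Markov: P[X ≥ 17] ≤ μ/a = (16/9)/17 = 16/153.
Numerically: ≈ 0.10458.
(Since a = 17 > μ = 1.77778, the bound 16/153 is < 1 and informative.)

P[X ≥ 17] ≤ 16/153 ≈ 0.10458.


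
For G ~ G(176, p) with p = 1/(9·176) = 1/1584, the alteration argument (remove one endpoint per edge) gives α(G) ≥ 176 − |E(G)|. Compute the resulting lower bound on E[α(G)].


E[|E(G)|] = C(176, 2)·p = 15400 · (1/1584) = 175/18.
E[α(G)] ≥ n − E[|E(G)|] = 176 − 175/18 = 2993/18.
Numerically: ≈ 166.277778.
(This is only a lower bound; the true E[α(G)] may be larger.)

E[α(G)] ≥ 2993/18 ≈ 166.277778.


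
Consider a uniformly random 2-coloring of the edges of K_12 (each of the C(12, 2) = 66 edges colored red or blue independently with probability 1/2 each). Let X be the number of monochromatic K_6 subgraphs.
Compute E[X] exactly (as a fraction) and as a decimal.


Let X = Σ_S X_S over the C(12, 6) = 924 subsets S of size 6, where X_S = 1 if the K_6 on S is monochromatic.
For a fixed S, the K_6 on S has C(6, 2) = 15 edges. P[all 15 edges red] = (1/2)^15, and likewise for blue, so P[monochromatic] = 2·(1/2)^15 = 2^{1 − 15} = 1/16384.
By linearity: E[X] = C(12, 6) · 2^{1 − 15} = 924 · 1/16384 = 231/4096.
Numerically: E[X] ≈ 0.0564.

E[X] = C(12,6)·2^(1−C(6,2)) = 231/4096 ≈ 0.0564.


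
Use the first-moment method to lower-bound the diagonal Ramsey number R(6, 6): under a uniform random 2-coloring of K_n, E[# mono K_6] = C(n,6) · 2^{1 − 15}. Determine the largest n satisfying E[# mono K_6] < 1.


We need C(n, 6) · 2^{1 − 15} < 1, i.e. C(n, 6) < 2^{15 − 1} = 16384.
Check values of n near the boundary:
  n = 12: C(12, 6) = 924; 924 < 16384? YES
  n = 13: C(13, 6) = 1716; 1716 < 16384? YES
  n = 14: C(14, 6) = 3003; 3003 < 16384? YES
  n = 15: C(15, 6) = 5005; 5005 < 16384? YES
  n = 16: C(16, 6) = 8008; 8008 < 16384? YES
  n = 17: C(17, 6) = 12376; 12376 < 16384? YES
  n = 18: C(18, 6) = 18564; 18564 < 16384? NO
  n = 19: C(19, 6) = 27132; 27132 < 16384? NO
  n = 20: C(20, 6) = 38760; 38760 < 16384? NO
The largest n with C(n, 6) < 16384 is n = 17 (where E[X] = 1547/2048 ≈ 0.755371). Hence R(6, 6) > 17, i.e. R(6, 6) ≥ 18.

Largest n = 17; hence R(6, 6) > 17.


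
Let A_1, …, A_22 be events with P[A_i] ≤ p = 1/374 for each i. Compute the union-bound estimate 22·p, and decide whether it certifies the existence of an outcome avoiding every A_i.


Union bound: P[∪_{i=1}^{22} A_i] ≤ Σ_i P[A_i] ≤ 22·p = 22·(1/374) = 1/17.
Numerically: 1/17 ≈ 0.05882.
Is 1/17 < 1? YES.
Since P[∪ A_i] ≤ 1/17 < 1, the complement has P[∩ A_i^c] ≥ 1 − 1/17 = 16/17 > 0, so some outcome avoids every A_i.

22·p = 1/17 ≈ 0.05882; existence CERTIFIED by the union bound.


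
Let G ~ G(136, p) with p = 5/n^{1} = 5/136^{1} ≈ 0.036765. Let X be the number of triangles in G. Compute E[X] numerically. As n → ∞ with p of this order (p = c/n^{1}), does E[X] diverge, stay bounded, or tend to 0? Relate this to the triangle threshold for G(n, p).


Number of potential triangles: C(136, 3) = 410040.
Each occurs with probability p³ ≈ (0.036765)³ ≈ 4.9692779e-05.
By linearity: E[X] = C(136, 3)·p³ ≈ 410040 · 4.9692779e-05 ≈ 20.37603.
Here α = 1, so p = 5/n is exactly at the triangle threshold p ~ 1/n. Asymptotically E[X] → c³/6 = 5³/6 = 125/6 ≈ 20.83333, a bounded constant. In this regime the triangle count is asymptotically Poisson(c³/6).

E[X] ≈ 20.37603; in regime p = Θ(1/n^{1}) E[X] stays bounded (at the triangle threshold p ~ 1/n).


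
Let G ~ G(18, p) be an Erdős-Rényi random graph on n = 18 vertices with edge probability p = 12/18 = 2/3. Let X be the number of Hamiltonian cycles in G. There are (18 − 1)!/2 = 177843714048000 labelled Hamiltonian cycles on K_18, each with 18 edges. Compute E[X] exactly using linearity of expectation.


K_18 has (18 − 1)!/2 = 177843714048000 labelled Hamiltonian cycles.
For each such Hamiltonian cycle H, let X_H = 1 if all 18 edges of H are present in G. Then P[X_H = 1] = p^{18} = (2/3)^{18} = 262144/387420489.
Summing the indicators: E[X] = Σ_H E[X_H] = 177843714048000 · p^{18} = 177843714048000 · 262144/387420489 = 63951526166528000/531441.
Numerically: E[X] ≈ 1.203e+11.

E[X] = 177843714048000 · (2/3)^{18} = 63951526166528000/531441 ≈ 1.203e+11.


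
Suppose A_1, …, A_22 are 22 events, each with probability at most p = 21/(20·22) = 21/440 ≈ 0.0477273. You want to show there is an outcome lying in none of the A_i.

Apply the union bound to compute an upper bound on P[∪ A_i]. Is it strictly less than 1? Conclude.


Union bound: P[∪_{i=1}^{22} A_i] ≤ Σ_i P[A_i] ≤ 22·p = 22·(21/440) = 21/20.
Numerically: 21/20 ≈ 1.0500000.
Is 21/20 < 1? NO.
Since the bound 21/20 is ≥ 1, the union bound is uninformative here; it does NOT by itself certify existence.

22·p = 21/20 ≈ 1.0500000; existence NOT certified by the union bound.


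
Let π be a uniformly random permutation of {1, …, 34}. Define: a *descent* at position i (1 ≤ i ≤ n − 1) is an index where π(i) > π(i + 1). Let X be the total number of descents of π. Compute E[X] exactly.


Write X = Σ X_I over i = 1, …, 33, with X_I the indicator of one descent.
There are 33 indicators.
For each fixed i, the pair (π(i), π(i+1)) is a uniformly random ordered pair of distinct values from {1, …, 34}; by symmetry P[π(i) > π(i+1)] = 1/2.
By linearity: E[X] = 33 · (1/2) = (34 − 1) · (1/2) = 33/2 ≈ 16.5000.

E[X] = 33/2 = 16.5000.


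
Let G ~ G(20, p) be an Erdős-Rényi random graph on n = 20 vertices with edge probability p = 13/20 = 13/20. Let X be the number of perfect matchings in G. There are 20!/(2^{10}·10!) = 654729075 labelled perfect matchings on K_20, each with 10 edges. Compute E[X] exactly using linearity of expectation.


K_20 has 20!/(2^{10}·10!) = 654729075 labelled perfect matchings.
For each such perfect matching H, let X_H = 1 if all 10 edges of H are present in G. Then P[X_H = 1] = p^{10} = (13/20)^{10} = 137858491849/10240000000000.
By linearity of expectation: E[X] = Σ_H E[X_H] = 654729075 · p^{10} = 654729075 · 137858491849/10240000000000 = 3610398513967632387/409600000000.
Numerically: E[X] ≈ 8.814e+06.

E[X] = 654729075 · (13/20)^{10} = 3610398513967632387/409600000000 ≈ 8.814e+06.


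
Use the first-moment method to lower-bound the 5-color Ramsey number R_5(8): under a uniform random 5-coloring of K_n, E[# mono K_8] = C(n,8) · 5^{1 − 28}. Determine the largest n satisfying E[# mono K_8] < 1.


We need C(n, 8) · 5^{1 − 28} < 1, i.e. C(n, 8) < 5^{28 − 1} = 7450580596923828125.
Check values of n near the boundary:
  n = 857: C(857, 8) = 6983854138365964575; 6983854138365964575 < 7450580596923828125? YES
  n = 858: C(858, 8) = 7049584530256467771; 7049584530256467771 < 7450580596923828125? YES
  n = 859: C(859, 8) = 7115855595170747139; 7115855595170747139 < 7450580596923828125? YES
  n = 860: C(860, 8) = 7182671140665308145; 7182671140665308145 < 7450580596923828125? YES
  n = 861: C(861, 8) = 7250034996615275865; 7250034996615275865 < 7450580596923828125? YES
  n = 862: C(862, 8) = 7317951015318931845; 7317951015318931845 < 7450580596923828125? YES
  n = 863: C(863, 8) = 7386423071602617757; 7386423071602617757 < 7450580596923828125? YES
  n = 864: C(864, 8) = 7455455062926006708; 7455455062926006708 < 7450580596923828125? NO
The largest n with C(n, 8) < 7450580596923828125 is n = 863 (where E[X] = 7386423071602617757/7450580596923828125 ≈ 0.99139). Hence R_5(8) > 863, i.e. R_5(8) ≥ 864.

Largest n = 863; hence R_5(8) > 863.


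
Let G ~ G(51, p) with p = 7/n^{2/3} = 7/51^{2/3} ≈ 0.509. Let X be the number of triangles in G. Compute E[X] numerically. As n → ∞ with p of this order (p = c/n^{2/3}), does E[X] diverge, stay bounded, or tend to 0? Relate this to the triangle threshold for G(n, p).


Number of potential triangles: C(51, 3) = 20825.
Each occurs with probability p³ ≈ (0.509)³ ≈ 1.31872357e-01.
By linearity: E[X] = C(51, 3)·p³ ≈ 20825 · 1.31872357e-01 ≈ 2746.241830.
Since α = 2/3 < 1, p = c/n^{2/3} ≫ 1/n is above the triangle threshold p ~ 1/n. Asymptotically E[X] ~ (c³/6)·n^{3(1−α)} = (7³/6)·n^{1} → ∞; triangles are abundant w.h.p.

E[X] ≈ 2746.241830; in regime p = Θ(1/n^{2/3}) E[X] diverges (above the triangle threshold p ~ 1/n).


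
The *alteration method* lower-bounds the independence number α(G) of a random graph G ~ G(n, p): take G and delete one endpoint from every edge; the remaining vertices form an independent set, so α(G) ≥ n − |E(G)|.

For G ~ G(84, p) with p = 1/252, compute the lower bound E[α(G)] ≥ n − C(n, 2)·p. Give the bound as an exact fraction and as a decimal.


E[|E(G)|] = C(84, 2)·p = 3486 · (1/252) = 83/6.
E[α(G)] ≥ n − E[|E(G)|] = 84 − 83/6 = 421/6.
Numerically: ≈ 70.166667.
(This is only a lower bound; the true E[α(G)] may be larger.)

E[α(G)] ≥ 421/6 ≈ 70.166667.


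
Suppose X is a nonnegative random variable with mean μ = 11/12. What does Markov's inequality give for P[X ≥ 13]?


μ = E[X] = 11/12, a = 13.
Markov: P[X ≥ 13] ≤ μ/a = (11/12)/13 = 11/156.
Numerically: ≈ 0.070513.
(Since a = 13 > μ = 0.916667, the bound 11/156 is < 1 and informative.)

P[X ≥ 13] ≤ 11/156 ≈ 0.070513.


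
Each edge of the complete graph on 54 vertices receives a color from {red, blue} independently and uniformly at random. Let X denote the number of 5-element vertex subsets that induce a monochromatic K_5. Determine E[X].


Let X = Σ_S X_S over the C(54, 5) = 3162510 subsets S of size 5, where X_S = 1 if the K_5 on S is monochromatic.
For a fixed S, the K_5 on S has C(5, 2) = 10 edges. P[all 10 edges red] = (1/2)^10, and likewise for blue, so P[monochromatic] = 2·(1/2)^10 = 2^{1 − 10} = 1/512.
By linearity: E[X] = C(54, 5) · 2^{1 − 10} = 3162510 · 1/512 = 1581255/256.
Numerically: E[X] ≈ 6176.777.

E[X] = C(54,5)·2^(1−C(5,2)) = 1581255/256 ≈ 6176.777.


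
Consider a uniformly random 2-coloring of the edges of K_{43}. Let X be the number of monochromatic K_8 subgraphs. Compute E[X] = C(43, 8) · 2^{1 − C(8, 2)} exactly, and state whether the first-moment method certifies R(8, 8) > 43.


E[X] = C(43, 8) · 2^{1 − 28} = 145008513 · 2^{−27} = 145008513/134217728.
As a reduced fraction: E[X] = 145008513/134217728 ≈ 1.0803976.
Is E[X] < 1? NO.
Since E[X] ≥ 1, the first-moment bound is inconclusive at n = 43; it does NOT by itself certify R(8, 8) > 43.

E[X] = 145008513/134217728 ≈ 1.0803976; E[X] ≥ 1; first-moment method inconclusive here.


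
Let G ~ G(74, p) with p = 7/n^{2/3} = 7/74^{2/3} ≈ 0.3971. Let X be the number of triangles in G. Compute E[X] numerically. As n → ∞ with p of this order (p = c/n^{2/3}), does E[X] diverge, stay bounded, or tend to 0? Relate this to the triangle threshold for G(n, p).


Number of potential triangles: C(74, 3) = 64824.
Each occurs with probability p³ ≈ (0.3971)³ ≈ 6.263696e-02.
By linearity: E[X] = C(74, 3)·p³ ≈ 64824 · 6.263696e-02 ≈ 4060.3784.
Since α = 2/3 < 1, p = c/n^{2/3} ≫ 1/n is above the triangle threshold p ~ 1/n. Asymptotically E[X] ~ (c³/6)·n^{3(1−α)} = (7³/6)·n^{1} → ∞; triangles are abundant w.h.p.

E[X] ≈ 4060.3784; in regime p = Θ(1/n^{2/3}) E[X] diverges (above the triangle threshold p ~ 1/n).


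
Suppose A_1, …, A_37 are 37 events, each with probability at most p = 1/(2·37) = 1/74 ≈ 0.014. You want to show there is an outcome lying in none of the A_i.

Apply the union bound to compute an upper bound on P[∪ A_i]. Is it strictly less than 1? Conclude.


Union bound: P[∪_{i=1}^{37} A_i] ≤ Σ_i P[A_i] ≤ 37·p = 37·(1/74) = 1/2.
Numerically: 1/2 ≈ 0.500.
Is 1/2 < 1? YES.
Since P[∪ A_i] ≤ 1/2 < 1, the complement has P[∩ A_i^c] ≥ 1 − 1/2 = 1/2 > 0, so some outcome avoids every A_i.

37·p = 1/2 ≈ 0.500; existence CERTIFIED by the union bound.


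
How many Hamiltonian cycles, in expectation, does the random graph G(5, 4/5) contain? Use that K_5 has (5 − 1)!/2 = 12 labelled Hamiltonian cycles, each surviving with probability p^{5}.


K_5 has (5 − 1)!/2 = 12 labelled Hamiltonian cycles.
For each such Hamiltonian cycle H, let X_H = 1 if all 5 edges of H are present in G. Then P[X_H = 1] = p^{5} = (4/5)^{5} = 1024/3125.
By linearity of expectation: E[X] = Σ_H E[X_H] = 12 · p^{5} = 12 · 1024/3125 = 12288/3125.
Numerically: E[X] ≈ 3.9322.

E[X] = 12 · (4/5)^{5} = 12288/3125 ≈ 3.9322.


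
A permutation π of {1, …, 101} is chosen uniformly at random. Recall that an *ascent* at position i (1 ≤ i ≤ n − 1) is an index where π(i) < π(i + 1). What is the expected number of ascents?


Write X = Σ X_I over i = 1, …, 100, with X_I the indicator of one ascent.
There are 100 indicators.
For each fixed i, the pair (π(i), π(i+1)) is a uniformly random ordered pair of distinct values from {1, …, 101}; by symmetry P[π(i) < π(i+1)] = 1/2.
By linearity: E[X] = 100 · (1/2) = (101 − 1) · (1/2) = 50 ≈ 50.0000.

E[X] = 50 = 50.0000.


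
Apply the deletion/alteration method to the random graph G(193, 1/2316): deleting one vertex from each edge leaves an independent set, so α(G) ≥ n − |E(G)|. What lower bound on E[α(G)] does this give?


E[|E(G)|] = C(193, 2)·p = 18528 · (1/2316) = 8.
E[α(G)] ≥ n − E[|E(G)|] = 193 − 8 = 185.
Numerically: ≈ 185.000.
(This is only a lower bound; the true E[α(G)] may be larger.)

E[α(G)] ≥ 185 ≈ 185.000.


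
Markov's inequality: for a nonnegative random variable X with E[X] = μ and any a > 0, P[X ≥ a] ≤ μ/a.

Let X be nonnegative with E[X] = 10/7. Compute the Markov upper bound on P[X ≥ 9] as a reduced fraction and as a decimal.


μ = E[X] = 10/7, a = 9.
Markov: P[X ≥ 9] ≤ μ/a = (10/7)/9 = 10/63.
Numerically: ≈ 0.15873.
(Since a = 9 > μ = 1.42857, the bound 10/63 is < 1 and informative.)

P[X ≥ 9] ≤ 10/63 ≈ 0.15873.


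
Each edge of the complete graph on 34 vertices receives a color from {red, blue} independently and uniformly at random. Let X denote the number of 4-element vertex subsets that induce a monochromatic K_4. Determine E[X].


Let X = Σ_S X_S over the C(34, 4) = 46376 subsets S of size 4, where X_S = 1 if the K_4 on S is monochromatic.
For a fixed S, the K_4 on S has C(4, 2) = 6 edges. P[all 6 edges red] = (1/2)^6, and likewise for blue, so P[monochromatic] = 2·(1/2)^6 = 2^{1 − 6} = 1/32.
By linearity: E[X] = C(34, 4) · 2^{1 − 6} = 46376 · 1/32 = 5797/4.
Numerically: E[X] ≈ 1449.25000.

E[X] = C(34,4)·2^(1−C(4,2)) = 5797/4 ≈ 1449.25000.


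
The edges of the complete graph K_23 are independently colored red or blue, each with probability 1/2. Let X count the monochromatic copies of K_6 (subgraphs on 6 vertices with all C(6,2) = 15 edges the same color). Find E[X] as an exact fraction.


Let X = Σ_S X_S over the C(23, 6) = 100947 subsets S of size 6, where X_S = 1 if the K_6 on S is monochromatic.
For a fixed S, the K_6 on S has C(6, 2) = 15 edges. P[all 15 edges red] = (1/2)^15, and likewise for blue, so P[monochromatic] = 2·(1/2)^15 = 2^{1 − 15} = 1/16384.
By linearity: E[X] = C(23, 6) · 2^{1 − 15} = 100947 · 1/16384 = 100947/16384.
Numerically: E[X] ≈ 6.161.

E[X] = C(23,6)·2^(1−C(6,2)) = 100947/16384 ≈ 6.161.


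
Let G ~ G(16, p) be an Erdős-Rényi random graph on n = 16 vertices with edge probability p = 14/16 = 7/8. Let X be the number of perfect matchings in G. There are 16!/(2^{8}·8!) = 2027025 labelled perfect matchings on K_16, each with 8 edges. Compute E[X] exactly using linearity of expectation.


K_16 has 16!/(2^{8}·8!) = 2027025 labelled perfect matchings.
For each such perfect matching H, let X_H = 1 if all 8 edges of H are present in G. Then P[X_H = 1] = p^{8} = (7/8)^{8} = 5764801/16777216.
By linearity: E[X] = Σ_H E[X_H] = 2027025 · p^{8} = 2027025 · 5764801/16777216 = 11685395747025/16777216.
Numerically: E[X] ≈ 6.965e+05.

E[X] = 2027025 · (7/8)^{8} = 11685395747025/16777216 ≈ 6.965e+05.


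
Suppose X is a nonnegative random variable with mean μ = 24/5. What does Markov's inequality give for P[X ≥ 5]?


μ = E[X] = 24/5, a = 5.
Markov: P[X ≥ 5] ≤ μ/a = (24/5)/5 = 24/25.
Numerically: ≈ 0.96000.
(Since a = 5 > μ = 4.80000, the bound 24/25 is < 1 and informative.)

P[X ≥ 5] ≤ 24/25 ≈ 0.96000.


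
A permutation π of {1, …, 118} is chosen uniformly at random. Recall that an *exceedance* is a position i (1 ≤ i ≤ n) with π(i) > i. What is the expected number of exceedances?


Write X = Σ_{i=1}^{118} X_i, where X_i = 1_{π(i) > i}.
For each fixed i, π(i) is uniform over {1, …, 118} (marginal of a uniform permutation), so P[π(i) > i] = (n − i)/n. Summing: Σ_{i=1}^{118} (n − i)/n = (0 + 1 + … + 117)/118 = 118(118 − 1)/(2·118) = (118 − 1)/2.
Hence E[X] = Σ_{i=1}^{118} (118 − i)/118 = 117/2 ≈ 58.500.

E[X] = 117/2 = 58.500.


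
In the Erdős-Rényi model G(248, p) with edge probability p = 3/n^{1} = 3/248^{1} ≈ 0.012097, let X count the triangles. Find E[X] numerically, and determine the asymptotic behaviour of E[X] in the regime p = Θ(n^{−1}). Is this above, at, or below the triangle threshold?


Number of potential triangles: C(248, 3) = 2511496.
Each occurs with probability p³ ≈ (0.012097)³ ≈ 1.7701445e-06.
By linearity: E[X] = C(248, 3)·p³ ≈ 2511496 · 1.7701445e-06 ≈ 4.44571.
Here α = 1, so p = 3/n is exactly at the triangle threshold p ~ 1/n. Asymptotically E[X] → c³/6 = 3³/6 = 9/2 ≈ 4.50000, a bounded constant. In this regime the triangle count is asymptotically Poisson(c³/6).

E[X] ≈ 4.44571; in regime p = Θ(1/n^{1}) E[X] stays bounded (at the triangle threshold p ~ 1/n).


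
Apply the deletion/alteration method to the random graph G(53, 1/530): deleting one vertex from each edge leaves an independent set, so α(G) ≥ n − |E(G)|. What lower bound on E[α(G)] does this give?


E[|E(G)|] = C(53, 2)·p = 1378 · (1/530) = 13/5.
E[α(G)] ≥ n − E[|E(G)|] = 53 − 13/5 = 252/5.
Numerically: ≈ 50.400.
(This is only a lower bound; the true E[α(G)] may be larger.)

E[α(G)] ≥ 252/5 ≈ 50.400.


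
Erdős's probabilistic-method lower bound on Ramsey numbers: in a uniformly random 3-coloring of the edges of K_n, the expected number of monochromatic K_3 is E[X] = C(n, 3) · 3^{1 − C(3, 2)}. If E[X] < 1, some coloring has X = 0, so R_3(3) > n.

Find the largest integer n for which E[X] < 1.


We need C(n, 3) · 3^{1 − 3} < 1, i.e. C(n, 3) < 3^{3 − 1} = 9.
Check values of n near the boundary:
  n = 3: C(3, 3) = 1; 1 < 9? YES
  n = 4: C(4, 3) = 4; 4 < 9? YES
  n = 5: C(5, 3) = 10; 10 < 9? NO
The largest n with C(n, 3) < 9 is n = 4 (where E[X] = 4/9 ≈ 0.444444). Hence R_3(3) > 4, i.e. R_3(3) ≥ 5.

Largest n = 4; hence R_3(3) > 4.


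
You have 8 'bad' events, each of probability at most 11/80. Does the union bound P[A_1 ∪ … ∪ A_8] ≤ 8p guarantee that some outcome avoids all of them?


Union bound: P[∪_{i=1}^{8} A_i] ≤ Σ_i P[A_i] ≤ 8·p = 8·(11/80) = 11/10.
Numerically: 11/10 ≈ 1.10000.
Is 11/10 < 1? NO.
Since the bound 11/10 is ≥ 1, the union bound is uninformative here; it does NOT by itself certify existence.

8·p = 11/10 ≈ 1.10000; existence NOT certified by the union bound.


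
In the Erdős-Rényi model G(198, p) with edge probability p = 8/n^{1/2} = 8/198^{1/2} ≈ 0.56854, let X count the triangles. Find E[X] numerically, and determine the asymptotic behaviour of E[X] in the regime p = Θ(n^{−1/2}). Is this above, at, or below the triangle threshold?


Number of potential triangles: C(198, 3) = 1274196.
Each occurs with probability p³ ≈ (0.56854)³ ≈ 1.8376897e-01.
By linearity: E[X] = C(198, 3)·p³ ≈ 1274196 · 1.8376897e-01 ≈ 234157.68348.
Since α = 1/2 < 1, p = c/n^{1/2} ≫ 1/n is above the triangle threshold p ~ 1/n. Asymptotically E[X] ~ (c³/6)·n^{3(1−α)} = (8³/6)·n^{1.5} → ∞; triangles are abundant w.h.p.

E[X] ≈ 234157.68348; in regime p = Θ(1/n^{1/2}) E[X] diverges (above the triangle threshold p ~ 1/n).


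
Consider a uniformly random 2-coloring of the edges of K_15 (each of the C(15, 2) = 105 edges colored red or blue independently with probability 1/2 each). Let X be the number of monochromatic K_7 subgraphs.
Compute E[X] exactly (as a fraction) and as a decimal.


Let X = Σ_S X_S over the C(15, 7) = 6435 subsets S of size 7, where X_S = 1 if the K_7 on S is monochromatic.
For a fixed S, the K_7 on S has C(7, 2) = 21 edges. P[all 21 edges red] = (1/2)^21, and likewise for blue, so P[monochromatic] = 2·(1/2)^21 = 2^{1 − 21} = 1/1048576.
Summing: E[X] = C(15, 7) · 2^{1 − 21} = 6435 · 1/1048576 = 6435/1048576.
Numerically: E[X] ≈ 0.006137.

E[X] = C(15,7)·2^(1−C(7,2)) = 6435/1048576 ≈ 0.006137.


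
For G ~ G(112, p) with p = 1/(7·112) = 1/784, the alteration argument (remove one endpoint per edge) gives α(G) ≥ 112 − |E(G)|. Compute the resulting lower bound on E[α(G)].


E[|E(G)|] = C(112, 2)·p = 6216 · (1/784) = 111/14.
E[α(G)] ≥ n − E[|E(G)|] = 112 − 111/14 = 1457/14.
Numerically: ≈ 104.071429.
(This is only a lower bound; the true E[α(G)] may be larger.)

E[α(G)] ≥ 1457/14 ≈ 104.071429.


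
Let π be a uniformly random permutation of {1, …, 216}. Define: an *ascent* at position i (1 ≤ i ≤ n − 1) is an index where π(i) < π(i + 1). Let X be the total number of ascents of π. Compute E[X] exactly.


Write X = Σ X_I over i = 1, …, 215, with X_I the indicator of one ascent.
There are 215 indicators.
For each fixed i, the pair (π(i), π(i+1)) is a uniformly random ordered pair of distinct values from {1, …, 216}; by symmetry P[π(i) < π(i+1)] = 1/2.
By linearity: E[X] = 215 · (1/2) = (216 − 1) · (1/2) = 215/2 ≈ 107.5000.

E[X] = 215/2 = 107.5000.


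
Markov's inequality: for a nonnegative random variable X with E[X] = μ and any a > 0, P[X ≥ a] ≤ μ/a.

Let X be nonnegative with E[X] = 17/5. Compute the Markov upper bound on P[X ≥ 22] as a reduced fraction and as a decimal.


μ = E[X] = 17/5, a = 22.
Markov: P[X ≥ 22] ≤ μ/a = (17/5)/22 = 17/110.
Numerically: ≈ 0.154545.
(Since a = 22 > μ = 3.400000, the bound 17/110 is < 1 and informative.)

P[X ≥ 22] ≤ 17/110 ≈ 0.154545.


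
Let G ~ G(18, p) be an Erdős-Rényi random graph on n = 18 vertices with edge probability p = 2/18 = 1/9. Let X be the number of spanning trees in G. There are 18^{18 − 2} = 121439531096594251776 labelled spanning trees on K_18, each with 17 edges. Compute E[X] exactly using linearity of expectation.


K_18 has 18^{18 − 2} = 121439531096594251776 labelled spanning trees.
For each such spanning tree H, let X_H = 1 if all 17 edges of H are present in G. Then P[X_H = 1] = p^{17} = (1/9)^{17} = 1/16677181699666569.
By linearity: E[X] = Σ_H E[X_H] = 121439531096594251776 · p^{17} = 121439531096594251776 · 1/16677181699666569 = 65536/9.
Numerically: E[X] ≈ 7281.8.

E[X] = 121439531096594251776 · (1/9)^{17} = 65536/9 ≈ 7281.8.


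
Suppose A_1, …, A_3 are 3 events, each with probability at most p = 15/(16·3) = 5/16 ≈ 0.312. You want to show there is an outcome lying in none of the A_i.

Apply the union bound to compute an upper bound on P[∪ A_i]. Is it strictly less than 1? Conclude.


Union bound: P[∪_{i=1}^{3} A_i] ≤ Σ_i P[A_i] ≤ 3·p = 3·(5/16) = 15/16.
Numerically: 15/16 ≈ 0.938.
Is 15/16 < 1? YES.
Since P[∪ A_i] ≤ 15/16 < 1, the complement has P[∩ A_i^c] ≥ 1 − 15/16 = 1/16 > 0, so some outcome avoids every A_i.

3·p = 15/16 ≈ 0.938; existence CERTIFIED by the union bound.


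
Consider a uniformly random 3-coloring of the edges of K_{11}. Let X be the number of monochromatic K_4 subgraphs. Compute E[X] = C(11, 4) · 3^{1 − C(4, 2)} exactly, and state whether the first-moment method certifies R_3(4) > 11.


E[X] = C(11, 4) · 3^{1 − 6} = 330 · 3^{−5} = 330/243.
As a reduced fraction: E[X] = 110/81 ≈ 1.3580.
Is E[X] < 1? NO.
Since E[X] ≥ 1, the first-moment bound is inconclusive at n = 11; it does NOT by itself certify R_3(4) > 11.

E[X] = 110/81 ≈ 1.3580; E[X] ≥ 1; first-moment method inconclusive here.


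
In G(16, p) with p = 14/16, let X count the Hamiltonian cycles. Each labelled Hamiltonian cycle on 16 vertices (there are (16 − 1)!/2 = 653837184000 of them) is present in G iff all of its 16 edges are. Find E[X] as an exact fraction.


K_16 has (16 − 1)!/2 = 653837184000 labelled Hamiltonian cycles.
For each such Hamiltonian cycle H, let X_H = 1 if all 16 edges of H are present in G. Then P[X_H = 1] = p^{16} = (7/8)^{16} = 33232930569601/281474976710656.
By linearity: E[X] = Σ_H E[X_H] = 653837184000 · p^{16} = 653837184000 · 33232930569601/281474976710656 = 21219654042671322112875/274877906944.
Numerically: E[X] ≈ 7.71967e+10.

E[X] = 653837184000 · (7/8)^{16} = 21219654042671322112875/274877906944 ≈ 7.71967e+10.


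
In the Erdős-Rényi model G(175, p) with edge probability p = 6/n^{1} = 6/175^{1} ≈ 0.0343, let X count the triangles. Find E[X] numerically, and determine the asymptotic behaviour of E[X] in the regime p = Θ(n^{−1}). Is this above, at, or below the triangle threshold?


Number of potential triangles: C(175, 3) = 877975.
Each occurs with probability p³ ≈ (0.0343)³ ≈ 4.03032e-05.
By linearity: E[X] = C(175, 3)·p³ ≈ 877975 · 4.03032e-05 ≈ 35.385.
Here α = 1, so p = 6/n is exactly at the triangle threshold p ~ 1/n. Asymptotically E[X] → c³/6 = 6³/6 = 36 ≈ 36.000, a bounded constant. In this regime the triangle count is asymptotically Poisson(c³/6).

E[X] ≈ 35.385; in regime p = Θ(1/n^{1}) E[X] stays bounded (at the triangle threshold p ~ 1/n).


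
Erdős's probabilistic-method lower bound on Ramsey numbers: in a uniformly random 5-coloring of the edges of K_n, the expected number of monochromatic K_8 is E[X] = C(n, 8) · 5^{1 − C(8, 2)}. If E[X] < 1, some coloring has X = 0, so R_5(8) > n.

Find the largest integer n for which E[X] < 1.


We need C(n, 8) · 5^{1 − 28} < 1, i.e. C(n, 8) < 5^{28 − 1} = 7450580596923828125.
Check values of n near the boundary:
  n = 862: C(862, 8) = 7317951015318931845; 7317951015318931845 < 7450580596923828125? YES
  n = 863: C(863, 8) = 7386423071602617757; 7386423071602617757 < 7450580596923828125? YES
  n = 864: C(864, 8) = 7455455062926006708; 7455455062926006708 < 7450580596923828125? NO
  n = 865: C(865, 8) = 7525050909487743060; 7525050909487743060 < 7450580596923828125? NO
The largest n with C(n, 8) < 7450580596923828125 is n = 863 (where E[X] = 7386423071602617757/7450580596923828125 ≈ 0.9914). Hence R_5(8) > 863, i.e. R_5(8) ≥ 864.

Largest n = 863; hence R_5(8) > 863.
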